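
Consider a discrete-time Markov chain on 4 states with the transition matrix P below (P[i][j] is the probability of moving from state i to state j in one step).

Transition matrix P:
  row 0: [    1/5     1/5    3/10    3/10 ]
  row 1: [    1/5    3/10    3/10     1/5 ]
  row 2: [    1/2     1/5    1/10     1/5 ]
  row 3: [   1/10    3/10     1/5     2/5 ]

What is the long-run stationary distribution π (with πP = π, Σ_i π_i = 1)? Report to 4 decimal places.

π = [0.2400, 0.2533, 0.2267, 0.2800]

Balance equations π_j = Σ_i π_i·P[i][j]:
  π_0 = 1/5·π_0 + 1/5·π_1 + 1/2·π_2 + 1/10·π_3
  π_1 = 1/5·π_0 + 3/10·π_1 + 1/5·π_2 + 3/10·π_3
  π_2 = 3/10·π_0 + 3/10·π_1 + 1/10·π_2 + 1/5·π_3
  normalize: π_0 + π_1 + π_2 + π_3 = 1
Solving the linear system gives exactly π = [6/25, 19/75, 17/75, 7/25].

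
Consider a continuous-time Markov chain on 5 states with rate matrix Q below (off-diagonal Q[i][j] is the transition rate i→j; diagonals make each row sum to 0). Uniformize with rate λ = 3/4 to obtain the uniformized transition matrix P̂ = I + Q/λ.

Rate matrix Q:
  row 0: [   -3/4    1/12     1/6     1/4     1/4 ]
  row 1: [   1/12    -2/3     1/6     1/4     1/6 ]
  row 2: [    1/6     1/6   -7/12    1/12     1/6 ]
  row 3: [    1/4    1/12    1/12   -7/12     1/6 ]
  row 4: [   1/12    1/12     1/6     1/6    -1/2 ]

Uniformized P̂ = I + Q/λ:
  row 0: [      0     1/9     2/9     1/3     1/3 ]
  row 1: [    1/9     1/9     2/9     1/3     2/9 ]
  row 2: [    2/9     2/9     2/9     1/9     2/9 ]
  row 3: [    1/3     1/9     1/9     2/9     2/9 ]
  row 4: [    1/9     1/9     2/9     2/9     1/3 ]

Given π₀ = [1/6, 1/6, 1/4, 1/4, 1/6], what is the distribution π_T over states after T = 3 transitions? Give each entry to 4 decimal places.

t=0: π = [0.1667, 0.1667, 0.2500, 0.2500, 0.1667]
t=1: π = [0.1759, 0.1389, 0.1944, 0.2315, 0.2593]
t=2: π = [0.1646, 0.1327, 0.1965, 0.2356, 0.2706]
t=3: π = [0.1670, 0.1329, 0.1960, 0.2334, 0.2706]

π = [0.1670, 0.1329, 0.1960, 0.2334, 0.2706]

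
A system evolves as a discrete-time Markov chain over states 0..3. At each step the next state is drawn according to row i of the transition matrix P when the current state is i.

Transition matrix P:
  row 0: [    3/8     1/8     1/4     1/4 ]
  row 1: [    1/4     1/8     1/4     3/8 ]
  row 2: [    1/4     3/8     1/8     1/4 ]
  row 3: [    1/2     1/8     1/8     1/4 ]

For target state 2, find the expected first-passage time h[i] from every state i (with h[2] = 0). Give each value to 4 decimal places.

h = [4.6126, 4.6847, 0.0000, 5.1892]

First-step conditioning: h[2] = 0; for i ≠ 2, h[i] = 1 + Σ_k P[i][k]·h[k].
  h[0] = 1 + 3/8·h[0] + 1/8·h[1] + 1/4·h[3]
  h[1] = 1 + 1/4·h[0] + 1/8·h[1] + 3/8·h[3]
  h[3] = 1 + 1/2·h[0] + 1/8·h[1] + 1/4·h[3]
Solving the 3×3 linear system over states ≠ 2 gives exactly h = [512/111, 520/111, 0, 192/37] (h[2] = 0 is the target).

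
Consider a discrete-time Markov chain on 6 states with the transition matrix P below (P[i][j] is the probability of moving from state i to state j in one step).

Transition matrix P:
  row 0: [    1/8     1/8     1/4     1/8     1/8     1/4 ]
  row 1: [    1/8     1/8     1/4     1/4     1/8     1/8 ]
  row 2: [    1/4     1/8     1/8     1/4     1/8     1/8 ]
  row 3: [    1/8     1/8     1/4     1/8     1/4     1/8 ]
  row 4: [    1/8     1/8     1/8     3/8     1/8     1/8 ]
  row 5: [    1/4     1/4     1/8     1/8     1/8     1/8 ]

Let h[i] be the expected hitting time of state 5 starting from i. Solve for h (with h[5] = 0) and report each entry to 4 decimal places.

First-step conditioning: h[5] = 0; for i ≠ 5, h[i] = 1 + Σ_k P[i][k]·h[k].
  h[0] = 1 + 1/8·h[0] + 1/8·h[1] + 1/4·h[2] + 1/8·h[3] + 1/8·h[4]
  h[1] = 1 + 1/8·h[0] + 1/8·h[1] + 1/4·h[2] + 1/4·h[3] + 1/8·h[4]
  h[2] = 1 + 1/4·h[0] + 1/8·h[1] + 1/8·h[2] + 1/4·h[3] + 1/8·h[4]
  h[3] = 1 + 1/8·h[0] + 1/8·h[1] + 1/4·h[2] + 1/8·h[3] + 1/4·h[4]
  h[4] = 1 + 1/8·h[0] + 1/8·h[1] + 1/8·h[2] + 3/8·h[3] + 1/8·h[4]
Solving the 5×5 linear system over states ≠ 5 gives exactly h = [35776/5881, 40888/5881, 40320/5881, 40896/5881, 40960/5881, 0] (h[5] = 0 is the target).

h = [6.0833, 6.9526, 6.8560, 6.9539, 6.9648, 0.0000]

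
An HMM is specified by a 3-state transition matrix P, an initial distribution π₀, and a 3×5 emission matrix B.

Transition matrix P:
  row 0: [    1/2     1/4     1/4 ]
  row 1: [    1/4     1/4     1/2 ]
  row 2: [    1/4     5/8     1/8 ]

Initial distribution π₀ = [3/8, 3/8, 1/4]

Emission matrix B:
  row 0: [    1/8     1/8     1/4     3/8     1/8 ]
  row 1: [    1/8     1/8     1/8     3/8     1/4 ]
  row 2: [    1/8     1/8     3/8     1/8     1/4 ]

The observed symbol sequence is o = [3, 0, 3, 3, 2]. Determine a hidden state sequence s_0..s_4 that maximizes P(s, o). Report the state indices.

t=0: δ = [1.406e-01, 1.406e-01, 3.125e-02]  (obs o_0=3)
t=1: δ = [8.789e-03, 4.395e-03, 8.789e-03]  ψ = [0, 0, 1]  (obs o_1=0)
t=2: δ = [1.648e-03, 2.060e-03, 2.747e-04]  ψ = [0, 2, 0]  (obs o_2=3)
t=3: δ = [3.090e-04, 1.931e-04, 1.287e-04]  ψ = [0, 1, 1]  (obs o_3=3)
t=4: δ = [3.862e-05, 1.006e-05, 3.621e-05]  ψ = [0, 2, 1]  (obs o_4=2)
backtrack: best end state = 0; path = [0, 0, 0, 0, 0]

path = [0, 0, 0, 0, 0]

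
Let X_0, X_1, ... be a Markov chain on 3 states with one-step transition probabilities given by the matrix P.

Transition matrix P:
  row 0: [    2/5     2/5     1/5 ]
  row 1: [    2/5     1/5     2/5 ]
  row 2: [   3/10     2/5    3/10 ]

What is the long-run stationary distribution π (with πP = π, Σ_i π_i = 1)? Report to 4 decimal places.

Balance equations π_j = Σ_i π_i·P[i][j]:
  π_0 = 2/5·π_0 + 2/5·π_1 + 3/10·π_2
  π_1 = 2/5·π_0 + 1/5·π_1 + 2/5·π_2
  normalize: π_0 + π_1 + π_2 = 1
Solving the linear system gives exactly π = [10/27, 1/3, 8/27].

π = [0.3704, 0.3333, 0.2963]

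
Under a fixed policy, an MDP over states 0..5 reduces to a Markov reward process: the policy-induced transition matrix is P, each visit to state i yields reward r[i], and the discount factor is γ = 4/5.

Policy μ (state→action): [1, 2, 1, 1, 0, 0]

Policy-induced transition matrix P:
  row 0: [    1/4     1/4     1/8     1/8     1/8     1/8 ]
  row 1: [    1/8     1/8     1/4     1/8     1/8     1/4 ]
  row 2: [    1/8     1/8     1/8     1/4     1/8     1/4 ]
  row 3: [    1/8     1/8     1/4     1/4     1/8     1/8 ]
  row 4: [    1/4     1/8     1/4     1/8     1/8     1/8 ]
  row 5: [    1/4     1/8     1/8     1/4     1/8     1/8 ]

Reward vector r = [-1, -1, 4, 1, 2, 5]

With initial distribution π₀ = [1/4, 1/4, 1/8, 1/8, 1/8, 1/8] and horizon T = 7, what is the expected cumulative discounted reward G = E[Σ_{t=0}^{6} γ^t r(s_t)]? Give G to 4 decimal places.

t=0: π = [0.2500, 0.2500, 0.1250, 0.1250, 0.1250, 0.1250], E[r] = 1.0000, γ^t·E[r] = 1.000000, running G = 1.000000
t=1: π = [0.1875, 0.1563, 0.1875, 0.1719, 0.1250, 0.1719], E[r] = 1.6875, γ^t·E[r] = 1.350000, running G = 2.350000
t=2: π = [0.1855, 0.1484, 0.1816, 0.1914, 0.1250, 0.1680], E[r] = 1.6738, γ^t·E[r] = 1.071250, running G = 3.421250
t=3: π = [0.1848, 0.1482, 0.1831, 0.1926, 0.1250, 0.1663], E[r] = 1.6733, γ^t·E[r] = 0.856750, running G = 4.278000
t=4: π = [0.1845, 0.1481, 0.1832, 0.1927, 0.1250, 0.1664], E[r] = 1.6751, γ^t·E[r] = 0.686125, running G = 4.964125
t=5: π = [0.1845, 0.1481, 0.1832, 0.1928, 0.1250, 0.1664], E[r] = 1.6753, γ^t·E[r] = 0.548946, running G = 5.513071
t=6: π = [0.1845, 0.1481, 0.1832, 0.1928, 0.1250, 0.1664], E[r] = 1.6752, γ^t·E[r] = 0.439156, running G = 5.952227

G = 5.9522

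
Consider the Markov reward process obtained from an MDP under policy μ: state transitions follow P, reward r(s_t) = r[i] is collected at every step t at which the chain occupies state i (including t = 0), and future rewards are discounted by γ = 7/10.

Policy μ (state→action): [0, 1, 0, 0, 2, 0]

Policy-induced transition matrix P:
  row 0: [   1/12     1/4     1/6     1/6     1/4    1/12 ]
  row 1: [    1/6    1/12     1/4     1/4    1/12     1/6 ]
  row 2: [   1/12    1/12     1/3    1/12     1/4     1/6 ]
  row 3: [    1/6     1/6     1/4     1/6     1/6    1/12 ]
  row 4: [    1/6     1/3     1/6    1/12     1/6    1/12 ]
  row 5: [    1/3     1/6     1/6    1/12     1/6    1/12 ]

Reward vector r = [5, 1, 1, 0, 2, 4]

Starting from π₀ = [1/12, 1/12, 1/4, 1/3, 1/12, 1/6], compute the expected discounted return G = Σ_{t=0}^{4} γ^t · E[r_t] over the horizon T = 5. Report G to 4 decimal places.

G = 5.1814

t=0: π = [0.0833, 0.0833, 0.2500, 0.3333, 0.0833, 0.1667], E[r] = 1.5833, γ^t·E[r] = 1.583333, running G = 1.583333
t=1: π = [0.1667, 0.1597, 0.2431, 0.1319, 0.1875, 0.1111], E[r] = 2.0556, γ^t·E[r] = 1.438889, running G = 3.022222
t=2: π = [0.1510, 0.1782, 0.2315, 0.1348, 0.1875, 0.1169], E[r] = 2.0075, γ^t·E[r] = 0.983686, running G = 4.005909
t=3: π = [0.1543, 0.1764, 0.2313, 0.1369, 0.1837, 0.1175], E[r] = 2.0163, γ^t·E[r] = 0.691607, running G = 4.697516
t=4: π = [0.1541, 0.1762, 0.2313, 0.1370, 0.1841, 0.1173], E[r] = 2.0155, γ^t·E[r] = 0.483919, running G = 5.181435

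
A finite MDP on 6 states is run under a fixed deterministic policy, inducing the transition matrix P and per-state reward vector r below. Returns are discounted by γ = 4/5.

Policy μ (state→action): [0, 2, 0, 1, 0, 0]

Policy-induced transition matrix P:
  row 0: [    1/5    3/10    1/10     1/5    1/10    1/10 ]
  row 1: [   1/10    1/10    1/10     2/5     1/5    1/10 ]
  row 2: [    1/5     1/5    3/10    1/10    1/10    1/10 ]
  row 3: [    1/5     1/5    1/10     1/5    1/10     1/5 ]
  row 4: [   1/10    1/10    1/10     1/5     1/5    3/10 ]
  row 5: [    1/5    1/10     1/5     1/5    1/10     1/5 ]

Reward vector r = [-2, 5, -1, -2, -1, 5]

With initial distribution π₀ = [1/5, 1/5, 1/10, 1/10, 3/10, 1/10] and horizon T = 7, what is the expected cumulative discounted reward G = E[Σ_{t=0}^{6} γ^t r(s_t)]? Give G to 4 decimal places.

G = 2.3721

t=0: π = [0.2000, 0.2000, 0.1000, 0.1000, 0.3000, 0.1000], E[r] = 0.5000, γ^t·E[r] = 0.500000, running G = 0.500000
t=1: π = [0.1500, 0.1600, 0.1300, 0.2300, 0.1500, 0.1800], E[r] = 0.6600, γ^t·E[r] = 0.528000, running G = 1.028000
t=2: π = [0.1690, 0.1660, 0.1440, 0.2190, 0.1310, 0.1710], E[r] = 0.6340, γ^t·E[r] = 0.405760, running G = 1.433760
t=3: π = [0.1703, 0.1701, 0.1459, 0.2188, 0.1297, 0.1652], E[r] = 0.6227, γ^t·E[r] = 0.318822, running G = 1.752582
t=4: π = [0.1700, 0.1705, 0.1457, 0.2194, 0.1300, 0.1643], E[r] = 0.6198, γ^t·E[r] = 0.253858, running G = 2.006440
t=5: π = [0.1699, 0.1705, 0.1456, 0.2195, 0.1301, 0.1644], E[r] = 0.6199, γ^t·E[r] = 0.203114, running G = 2.209554
t=6: π = [0.1699, 0.1705, 0.1456, 0.2195, 0.1301, 0.1644], E[r] = 0.6199, γ^t·E[r] = 0.162509, running G = 2.372063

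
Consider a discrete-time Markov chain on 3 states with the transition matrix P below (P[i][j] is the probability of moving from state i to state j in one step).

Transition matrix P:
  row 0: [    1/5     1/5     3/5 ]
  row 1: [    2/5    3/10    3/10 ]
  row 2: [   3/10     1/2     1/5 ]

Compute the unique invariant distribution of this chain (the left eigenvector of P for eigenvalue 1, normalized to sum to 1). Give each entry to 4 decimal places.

π = [0.3037, 0.3407, 0.3556]

Balance equations π_j = Σ_i π_i·P[i][j]:
  π_0 = 1/5·π_0 + 2/5·π_1 + 3/10·π_2
  π_1 = 1/5·π_0 + 3/10·π_1 + 1/2·π_2
  normalize: π_0 + π_1 + π_2 = 1
Solving the linear system gives exactly π = [41/135, 46/135, 16/45].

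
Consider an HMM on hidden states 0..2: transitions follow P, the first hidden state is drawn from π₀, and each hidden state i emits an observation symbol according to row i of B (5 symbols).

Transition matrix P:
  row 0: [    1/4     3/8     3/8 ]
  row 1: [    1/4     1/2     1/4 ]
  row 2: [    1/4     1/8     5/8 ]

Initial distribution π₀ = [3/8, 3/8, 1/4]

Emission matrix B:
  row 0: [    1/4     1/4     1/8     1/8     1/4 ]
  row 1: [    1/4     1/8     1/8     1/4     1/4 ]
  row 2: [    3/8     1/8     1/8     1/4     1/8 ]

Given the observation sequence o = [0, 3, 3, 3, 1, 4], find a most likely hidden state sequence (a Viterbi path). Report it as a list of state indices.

path = [2, 2, 2, 2, 2, 2]

t=0: δ = [9.375e-02, 9.375e-02, 9.375e-02]  (obs o_0=0)
t=1: δ = [2.930e-03, 1.172e-02, 1.465e-02]  ψ = [0, 1, 2]  (obs o_1=3)
t=2: δ = [4.578e-04, 1.465e-03, 2.289e-03]  ψ = [2, 1, 2]  (obs o_2=3)
t=3: δ = [7.153e-05, 1.831e-04, 3.576e-04]  ψ = [2, 1, 2]  (obs o_3=3)
t=4: δ = [2.235e-05, 1.144e-05, 2.794e-05]  ψ = [2, 1, 2]  (obs o_4=1)
t=5: δ = [1.746e-06, 2.095e-06, 2.183e-06]  ψ = [2, 0, 2]  (obs o_5=4)
backtrack: best end state = 2; path = [2, 2, 2, 2, 2, 2]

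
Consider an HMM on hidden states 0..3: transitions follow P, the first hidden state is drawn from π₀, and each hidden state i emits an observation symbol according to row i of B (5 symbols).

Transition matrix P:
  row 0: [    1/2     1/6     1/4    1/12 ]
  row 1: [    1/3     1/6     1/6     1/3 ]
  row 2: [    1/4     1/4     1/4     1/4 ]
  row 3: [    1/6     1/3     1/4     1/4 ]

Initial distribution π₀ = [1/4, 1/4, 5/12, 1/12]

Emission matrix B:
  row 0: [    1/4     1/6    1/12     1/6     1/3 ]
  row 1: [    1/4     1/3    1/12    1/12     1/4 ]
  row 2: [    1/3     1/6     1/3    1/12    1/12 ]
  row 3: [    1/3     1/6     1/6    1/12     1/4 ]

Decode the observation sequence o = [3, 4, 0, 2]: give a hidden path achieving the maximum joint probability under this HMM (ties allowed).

t=0: δ = [4.167e-02, 2.083e-02, 3.472e-02, 6.944e-03]  (obs o_0=3)
t=1: δ = [6.944e-03, 2.170e-03, 8.681e-04, 2.170e-03]  ψ = [0, 2, 0, 2]  (obs o_1=4)
t=2: δ = [8.681e-04, 2.894e-04, 5.787e-04, 2.411e-04]  ψ = [0, 0, 0, 1]  (obs o_2=0)
t=3: δ = [3.617e-05, 1.206e-05, 7.234e-05, 2.411e-05]  ψ = [0, 0, 0, 2]  (obs o_3=2)
backtrack: best end state = 2; path = [0, 0, 0, 2]

path = [0, 0, 0, 2]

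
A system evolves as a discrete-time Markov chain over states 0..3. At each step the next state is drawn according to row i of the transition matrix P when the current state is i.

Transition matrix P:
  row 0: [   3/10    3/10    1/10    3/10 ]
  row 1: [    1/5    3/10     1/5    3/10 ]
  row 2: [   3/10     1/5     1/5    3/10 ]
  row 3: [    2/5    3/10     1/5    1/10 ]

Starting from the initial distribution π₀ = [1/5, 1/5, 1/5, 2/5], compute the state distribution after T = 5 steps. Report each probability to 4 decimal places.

t=0: π = [0.2000, 0.2000, 0.2000, 0.4000]
t=1: π = [0.3200, 0.2800, 0.1800, 0.2200]
t=2: π = [0.2940, 0.2820, 0.1680, 0.2560]
t=3: π = [0.2974, 0.2832, 0.1706, 0.2488]
t=4: π = [0.2966, 0.2829, 0.1703, 0.2502]
t=5: π = [0.2967, 0.2830, 0.1703, 0.2500]

π = [0.2967, 0.2830, 0.1703, 0.2500]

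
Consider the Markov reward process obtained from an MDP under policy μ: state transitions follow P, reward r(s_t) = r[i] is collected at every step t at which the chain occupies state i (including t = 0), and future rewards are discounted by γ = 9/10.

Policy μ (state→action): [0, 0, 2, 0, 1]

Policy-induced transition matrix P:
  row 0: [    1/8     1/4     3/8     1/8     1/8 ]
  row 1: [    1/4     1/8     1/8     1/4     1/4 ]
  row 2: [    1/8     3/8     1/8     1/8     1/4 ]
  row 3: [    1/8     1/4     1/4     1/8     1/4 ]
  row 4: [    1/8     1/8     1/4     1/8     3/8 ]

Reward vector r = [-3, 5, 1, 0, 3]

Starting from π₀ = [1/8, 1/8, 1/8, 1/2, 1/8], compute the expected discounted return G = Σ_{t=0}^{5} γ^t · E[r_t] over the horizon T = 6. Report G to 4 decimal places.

t=0: π = [0.1250, 0.1250, 0.1250, 0.5000, 0.1250], E[r] = 0.7500, γ^t·E[r] = 0.750000, running G = 0.750000
t=1: π = [0.1406, 0.2344, 0.2344, 0.1406, 0.2500], E[r] = 1.7344, γ^t·E[r] = 1.560938, running G = 2.310938
t=2: π = [0.1543, 0.2188, 0.2090, 0.1543, 0.2637], E[r] = 1.6309, γ^t·E[r] = 1.320996, running G = 3.631934
t=3: π = [0.1523, 0.2158, 0.2158, 0.1523, 0.2637], E[r] = 1.6289, γ^t·E[r] = 1.187473, running G = 4.819406
t=4: π = [0.1520, 0.2170, 0.2151, 0.1520, 0.2639], E[r] = 1.6361, γ^t·E[r] = 1.073451, running G = 5.892857
t=5: π = [0.1521, 0.2168, 0.2150, 0.1521, 0.2640], E[r] = 1.6344, γ^t·E[r] = 0.965097, running G = 6.857953

G = 6.8580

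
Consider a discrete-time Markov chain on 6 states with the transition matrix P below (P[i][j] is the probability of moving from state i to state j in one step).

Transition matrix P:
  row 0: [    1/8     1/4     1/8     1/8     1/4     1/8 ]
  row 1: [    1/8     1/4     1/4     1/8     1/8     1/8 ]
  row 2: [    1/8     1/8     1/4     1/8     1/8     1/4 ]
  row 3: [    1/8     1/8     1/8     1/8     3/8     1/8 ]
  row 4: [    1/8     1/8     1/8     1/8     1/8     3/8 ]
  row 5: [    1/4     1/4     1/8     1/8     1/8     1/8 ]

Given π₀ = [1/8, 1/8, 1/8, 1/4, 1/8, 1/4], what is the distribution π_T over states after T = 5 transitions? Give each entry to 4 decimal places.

t=0: π = [0.1250, 0.1250, 0.1250, 0.2500, 0.1250, 0.2500]
t=1: π = [0.1563, 0.1875, 0.1563, 0.1250, 0.2031, 0.1719]
t=2: π = [0.1465, 0.1895, 0.1680, 0.1250, 0.1758, 0.1953]
t=3: π = [0.1494, 0.1914, 0.1697, 0.1250, 0.1746, 0.1899]
t=4: π = [0.1487, 0.1913, 0.1701, 0.1250, 0.1749, 0.1898]
t=5: π = [0.1487, 0.1912, 0.1702, 0.1250, 0.1748, 0.1900]

π = [0.1487, 0.1912, 0.1702, 0.1250, 0.1748, 0.1900]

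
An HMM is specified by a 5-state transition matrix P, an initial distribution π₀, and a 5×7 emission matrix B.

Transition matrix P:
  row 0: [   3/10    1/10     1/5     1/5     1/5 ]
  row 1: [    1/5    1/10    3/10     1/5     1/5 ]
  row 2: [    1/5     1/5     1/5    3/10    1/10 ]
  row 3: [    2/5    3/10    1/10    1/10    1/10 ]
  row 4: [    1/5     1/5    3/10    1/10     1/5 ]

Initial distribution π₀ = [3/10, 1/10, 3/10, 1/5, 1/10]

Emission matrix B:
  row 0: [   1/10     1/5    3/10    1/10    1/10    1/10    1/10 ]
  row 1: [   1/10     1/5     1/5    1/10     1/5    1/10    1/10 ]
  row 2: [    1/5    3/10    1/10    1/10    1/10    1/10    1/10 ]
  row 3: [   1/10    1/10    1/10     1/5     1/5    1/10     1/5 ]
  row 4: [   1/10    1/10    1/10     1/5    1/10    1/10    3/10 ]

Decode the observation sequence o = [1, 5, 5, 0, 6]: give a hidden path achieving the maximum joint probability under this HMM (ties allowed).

path = [2, 3, 1, 2, 3]

t=0: δ = [6.000e-02, 2.000e-02, 9.000e-02, 2.000e-02, 1.000e-02]  (obs o_0=1)
t=1: δ = [1.800e-03, 1.800e-03, 1.800e-03, 2.700e-03, 1.200e-03]  ψ = [0, 2, 2, 2, 0]  (obs o_1=5)
t=2: δ = [1.080e-04, 8.100e-05, 5.400e-05, 5.400e-05, 3.600e-05]  ψ = [3, 3, 1, 2, 0]  (obs o_2=5)
t=3: δ = [3.240e-06, 1.620e-06, 4.860e-06, 2.160e-06, 2.160e-06]  ψ = [0, 3, 1, 0, 0]  (obs o_3=0)
t=4: δ = [9.720e-08, 9.720e-08, 9.720e-08, 2.916e-07, 1.944e-07]  ψ = [0, 2, 2, 2, 0]  (obs o_4=6)
backtrack: best end state = 3; path = [2, 3, 1, 2, 3]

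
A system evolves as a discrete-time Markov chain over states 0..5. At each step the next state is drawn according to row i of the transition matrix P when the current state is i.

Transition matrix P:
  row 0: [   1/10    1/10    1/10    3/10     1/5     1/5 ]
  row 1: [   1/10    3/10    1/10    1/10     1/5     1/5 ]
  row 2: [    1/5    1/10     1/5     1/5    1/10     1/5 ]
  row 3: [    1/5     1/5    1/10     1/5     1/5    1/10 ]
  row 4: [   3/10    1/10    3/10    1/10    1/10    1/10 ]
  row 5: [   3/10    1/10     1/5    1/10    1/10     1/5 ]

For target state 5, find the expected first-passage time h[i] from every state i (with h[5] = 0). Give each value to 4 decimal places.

h = [6.1336, 5.9973, 6.0243, 6.6788, 6.5722, 0.0000]

First-step conditioning: h[5] = 0; for i ≠ 5, h[i] = 1 + Σ_k P[i][k]·h[k].
  h[0] = 1 + 1/10·h[0] + 1/10·h[1] + 1/10·h[2] + 3/10·h[3] + 1/5·h[4]
  h[1] = 1 + 1/10·h[0] + 3/10·h[1] + 1/10·h[2] + 1/10·h[3] + 1/5·h[4]
  h[2] = 1 + 1/5·h[0] + 1/10·h[1] + 1/5·h[2] + 1/5·h[3] + 1/10·h[4]
  h[3] = 1 + 1/5·h[0] + 1/5·h[1] + 1/10·h[2] + 1/5·h[3] + 1/5·h[4]
  h[4] = 1 + 3/10·h[0] + 1/10·h[1] + 3/10·h[2] + 1/10·h[3] + 1/10·h[4]
Solving the 5×5 linear system over states ≠ 5 gives exactly h = [1515/247, 4444/741, 1488/247, 4949/741, 4870/741, 0] (h[5] = 0 is the target).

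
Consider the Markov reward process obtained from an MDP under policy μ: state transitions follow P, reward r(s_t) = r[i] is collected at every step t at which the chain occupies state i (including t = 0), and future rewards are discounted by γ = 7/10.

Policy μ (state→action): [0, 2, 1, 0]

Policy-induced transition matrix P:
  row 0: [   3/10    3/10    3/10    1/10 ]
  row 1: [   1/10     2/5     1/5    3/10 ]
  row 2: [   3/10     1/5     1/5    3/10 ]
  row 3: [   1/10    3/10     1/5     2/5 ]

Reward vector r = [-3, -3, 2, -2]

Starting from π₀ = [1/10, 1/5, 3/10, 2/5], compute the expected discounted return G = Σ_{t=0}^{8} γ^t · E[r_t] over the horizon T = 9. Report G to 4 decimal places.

t=0: π = [0.1000, 0.2000, 0.3000, 0.4000], E[r] = -1.1000, γ^t·E[r] = -1.100000, running G = -1.100000
t=1: π = [0.1800, 0.2900, 0.2100, 0.3200], E[r] = -1.6300, γ^t·E[r] = -1.141000, running G = -2.241000
t=2: π = [0.1780, 0.3080, 0.2180, 0.2960], E[r] = -1.6140, γ^t·E[r] = -0.790860, running G = -3.031860
t=3: π = [0.1792, 0.3090, 0.2178, 0.2940], E[r] = -1.6170, γ^t·E[r] = -0.554631, running G = -3.586491
t=4: π = [0.1794, 0.3091, 0.2179, 0.2936], E[r] = -1.6168, γ^t·E[r] = -0.388203, running G = -3.974694
t=5: π = [0.1795, 0.3091, 0.2179, 0.2935], E[r] = -1.6168, γ^t·E[r] = -0.271740, running G = -4.246434
t=6: π = [0.1795, 0.3091, 0.2179, 0.2935], E[r] = -1.6168, γ^t·E[r] = -0.190216, running G = -4.436650
t=7: π = [0.1795, 0.3091, 0.2179, 0.2934], E[r] = -1.6168, γ^t·E[r] = -0.133151, running G = -4.569802
t=8: π = [0.1795, 0.3091, 0.2179, 0.2934], E[r] = -1.6168, γ^t·E[r] = -0.093206, running G = -4.663007

G = -4.6630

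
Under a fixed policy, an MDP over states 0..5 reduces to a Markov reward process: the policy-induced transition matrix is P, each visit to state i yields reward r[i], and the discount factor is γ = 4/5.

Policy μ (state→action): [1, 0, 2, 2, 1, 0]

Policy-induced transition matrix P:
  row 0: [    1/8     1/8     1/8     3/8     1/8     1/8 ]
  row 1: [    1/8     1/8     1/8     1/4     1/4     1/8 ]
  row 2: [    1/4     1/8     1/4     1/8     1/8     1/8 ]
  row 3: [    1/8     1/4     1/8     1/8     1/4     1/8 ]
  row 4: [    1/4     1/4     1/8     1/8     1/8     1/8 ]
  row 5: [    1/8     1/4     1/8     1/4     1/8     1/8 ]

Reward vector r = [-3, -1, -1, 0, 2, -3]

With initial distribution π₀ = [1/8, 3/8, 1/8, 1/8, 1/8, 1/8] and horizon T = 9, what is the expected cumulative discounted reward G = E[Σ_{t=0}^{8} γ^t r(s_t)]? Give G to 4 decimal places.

t=0: π = [0.1250, 0.3750, 0.1250, 0.1250, 0.1250, 0.1250], E[r] = -1.0000, γ^t·E[r] = -1.000000, running G = -1.000000
t=1: π = [0.1563, 0.1719, 0.1406, 0.2188, 0.1875, 0.1250], E[r] = -0.7813, γ^t·E[r] = -0.625000, running G = -1.625000
t=2: π = [0.1660, 0.1914, 0.1426, 0.2012, 0.1738, 0.1250], E[r] = -0.8594, γ^t·E[r] = -0.550000, running G = -2.175000
t=3: π = [0.1646, 0.1875, 0.1428, 0.2061, 0.1741, 0.1250], E[r] = -0.8508, γ^t·E[r] = -0.435625, running G = -2.610625
t=4: π = [0.1646, 0.1881, 0.1429, 0.2052, 0.1742, 0.1250], E[r] = -0.8514, γ^t·E[r] = -0.348750, running G = -2.959375
t=5: π = [0.1646, 0.1880, 0.1429, 0.2053, 0.1742, 0.1250], E[r] = -0.8515, γ^t·E[r] = -0.279008, running G = -3.238383
t=6: π = [0.1646, 0.1881, 0.1429, 0.2053, 0.1742, 0.1250], E[r] = -0.8515, γ^t·E[r] = -0.223206, running G = -3.461588
t=7: π = [0.1646, 0.1881, 0.1429, 0.2053, 0.1742, 0.1250], E[r] = -0.8515, γ^t·E[r] = -0.178565, running G = -3.640153
t=8: π = [0.1646, 0.1881, 0.1429, 0.2053, 0.1742, 0.1250], E[r] = -0.8515, γ^t·E[r] = -0.142852, running G = -3.783005

G = -3.7830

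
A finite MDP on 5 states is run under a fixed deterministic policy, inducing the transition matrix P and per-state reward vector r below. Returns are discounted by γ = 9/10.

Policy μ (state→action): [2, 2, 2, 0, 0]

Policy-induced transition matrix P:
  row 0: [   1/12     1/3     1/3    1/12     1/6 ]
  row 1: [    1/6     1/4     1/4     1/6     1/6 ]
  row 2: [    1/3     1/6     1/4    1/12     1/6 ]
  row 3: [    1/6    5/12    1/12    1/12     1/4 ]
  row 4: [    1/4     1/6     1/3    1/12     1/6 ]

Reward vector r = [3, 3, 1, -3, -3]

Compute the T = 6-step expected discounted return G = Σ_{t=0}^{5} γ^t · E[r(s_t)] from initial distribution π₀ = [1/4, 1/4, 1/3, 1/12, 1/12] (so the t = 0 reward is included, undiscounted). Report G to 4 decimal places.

t=0: π = [0.2500, 0.2500, 0.3333, 0.0833, 0.0833], E[r] = 1.3333, γ^t·E[r] = 1.333333, running G = 1.333333
t=1: π = [0.2083, 0.2500, 0.2639, 0.1042, 0.1736], E[r] = 0.8056, γ^t·E[r] = 0.725000, running G = 2.058333
t=2: π = [0.2078, 0.2483, 0.2645, 0.1042, 0.1753], E[r] = 0.7940, γ^t·E[r] = 0.643125, running G = 2.701458
t=3: π = [0.2080, 0.2480, 0.2646, 0.1040, 0.1753], E[r] = 0.7947, γ^t·E[r] = 0.579305, running G = 3.280763
t=4: π = [0.2080, 0.2480, 0.2646, 0.1040, 0.1753], E[r] = 0.7948, γ^t·E[r] = 0.521438, running G = 3.802201
t=5: π = [0.2080, 0.2480, 0.2646, 0.1040, 0.1753], E[r] = 0.7948, γ^t·E[r] = 0.469300, running G = 4.271501

G = 4.2715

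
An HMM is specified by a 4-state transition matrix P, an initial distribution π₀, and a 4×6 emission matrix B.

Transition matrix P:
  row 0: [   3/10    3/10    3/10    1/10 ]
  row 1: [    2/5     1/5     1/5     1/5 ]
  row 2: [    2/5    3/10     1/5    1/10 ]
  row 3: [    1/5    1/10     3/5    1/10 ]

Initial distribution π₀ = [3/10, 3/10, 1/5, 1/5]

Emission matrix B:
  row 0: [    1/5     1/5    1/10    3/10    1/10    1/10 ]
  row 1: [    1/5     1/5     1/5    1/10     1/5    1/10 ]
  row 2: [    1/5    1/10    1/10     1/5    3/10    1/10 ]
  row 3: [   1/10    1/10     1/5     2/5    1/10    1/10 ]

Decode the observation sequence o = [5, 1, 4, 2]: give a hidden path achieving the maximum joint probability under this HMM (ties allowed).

t=0: δ = [3.000e-02, 3.000e-02, 2.000e-02, 2.000e-02]  (obs o_0=5)
t=1: δ = [2.400e-03, 1.800e-03, 1.200e-03, 6.000e-04]  ψ = [1, 0, 3, 1]  (obs o_1=1)
t=2: δ = [7.200e-05, 1.440e-04, 2.160e-04, 3.600e-05]  ψ = [0, 0, 0, 1]  (obs o_2=4)
t=3: δ = [8.640e-06, 1.296e-05, 4.320e-06, 5.760e-06]  ψ = [2, 2, 2, 1]  (obs o_3=2)
backtrack: best end state = 1; path = [1, 0, 2, 1]

path = [1, 0, 2, 1]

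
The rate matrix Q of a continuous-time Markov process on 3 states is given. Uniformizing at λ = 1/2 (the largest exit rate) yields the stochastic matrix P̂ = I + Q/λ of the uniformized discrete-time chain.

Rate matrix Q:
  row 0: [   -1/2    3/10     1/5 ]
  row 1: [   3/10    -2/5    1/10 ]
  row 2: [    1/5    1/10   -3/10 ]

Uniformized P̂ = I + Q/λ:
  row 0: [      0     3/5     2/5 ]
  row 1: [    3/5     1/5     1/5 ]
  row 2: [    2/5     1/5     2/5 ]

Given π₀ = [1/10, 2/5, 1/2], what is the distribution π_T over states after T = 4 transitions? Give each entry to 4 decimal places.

t=0: π = [0.1000, 0.4000, 0.5000]
t=1: π = [0.4400, 0.2400, 0.3200]
t=2: π = [0.2720, 0.3760, 0.3520]
t=3: π = [0.3664, 0.3088, 0.3248]
t=4: π = [0.3152, 0.3466, 0.3382]

π = [0.3152, 0.3466, 0.3382]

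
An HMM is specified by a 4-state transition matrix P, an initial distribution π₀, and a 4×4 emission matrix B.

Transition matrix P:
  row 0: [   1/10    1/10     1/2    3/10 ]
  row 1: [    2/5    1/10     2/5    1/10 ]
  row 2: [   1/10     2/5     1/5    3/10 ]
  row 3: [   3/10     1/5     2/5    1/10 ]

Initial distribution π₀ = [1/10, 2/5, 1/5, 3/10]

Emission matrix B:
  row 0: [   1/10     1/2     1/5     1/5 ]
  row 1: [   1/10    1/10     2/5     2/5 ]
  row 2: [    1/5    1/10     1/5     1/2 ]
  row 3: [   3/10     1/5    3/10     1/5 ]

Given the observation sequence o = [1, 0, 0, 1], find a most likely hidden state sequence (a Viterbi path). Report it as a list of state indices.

path = [0, 2, 3, 0]

t=0: δ = [5.000e-02, 4.000e-02, 2.000e-02, 6.000e-02]  (obs o_0=1)
t=1: δ = [1.800e-03, 1.200e-03, 5.000e-03, 4.500e-03]  ψ = [3, 3, 0, 0]  (obs o_1=0)
t=2: δ = [1.350e-04, 2.000e-04, 3.600e-04, 4.500e-04]  ψ = [3, 2, 3, 2]  (obs o_2=0)
t=3: δ = [6.750e-05, 1.440e-05, 1.800e-05, 2.160e-05]  ψ = [3, 2, 3, 2]  (obs o_3=1)
backtrack: best end state = 0; path = [0, 2, 3, 0]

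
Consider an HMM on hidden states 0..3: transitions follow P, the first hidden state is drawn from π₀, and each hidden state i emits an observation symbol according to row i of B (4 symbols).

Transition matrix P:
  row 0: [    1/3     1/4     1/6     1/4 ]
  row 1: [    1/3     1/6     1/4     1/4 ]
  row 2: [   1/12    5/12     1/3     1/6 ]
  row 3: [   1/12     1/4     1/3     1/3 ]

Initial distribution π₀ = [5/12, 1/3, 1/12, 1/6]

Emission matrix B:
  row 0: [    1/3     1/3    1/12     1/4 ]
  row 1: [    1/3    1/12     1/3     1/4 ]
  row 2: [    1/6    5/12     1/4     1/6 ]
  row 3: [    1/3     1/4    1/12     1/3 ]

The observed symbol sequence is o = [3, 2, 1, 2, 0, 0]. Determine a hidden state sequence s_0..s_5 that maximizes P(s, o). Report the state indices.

t=0: δ = [1.042e-01, 8.333e-02, 1.389e-02, 5.556e-02]  (obs o_0=3)
t=1: δ = [2.894e-03, 8.681e-03, 5.208e-03, 2.170e-03]  ψ = [0, 0, 1, 0]  (obs o_1=2)
t=2: δ = [9.645e-04, 1.808e-04, 9.042e-04, 5.425e-04]  ψ = [1, 2, 1, 1]  (obs o_2=1)
t=3: δ = [2.679e-05, 1.256e-04, 7.535e-05, 2.009e-05]  ψ = [0, 2, 2, 0]  (obs o_3=2)
t=4: δ = [1.395e-05, 1.047e-05, 5.233e-06, 1.047e-05]  ψ = [1, 2, 1, 1]  (obs o_4=0)
t=5: δ = [1.550e-06, 1.163e-06, 5.814e-07, 1.163e-06]  ψ = [0, 0, 3, 0]  (obs o_5=0)
backtrack: best end state = 0; path = [0, 1, 2, 1, 0, 0]

path = [0, 1, 2, 1, 0, 0]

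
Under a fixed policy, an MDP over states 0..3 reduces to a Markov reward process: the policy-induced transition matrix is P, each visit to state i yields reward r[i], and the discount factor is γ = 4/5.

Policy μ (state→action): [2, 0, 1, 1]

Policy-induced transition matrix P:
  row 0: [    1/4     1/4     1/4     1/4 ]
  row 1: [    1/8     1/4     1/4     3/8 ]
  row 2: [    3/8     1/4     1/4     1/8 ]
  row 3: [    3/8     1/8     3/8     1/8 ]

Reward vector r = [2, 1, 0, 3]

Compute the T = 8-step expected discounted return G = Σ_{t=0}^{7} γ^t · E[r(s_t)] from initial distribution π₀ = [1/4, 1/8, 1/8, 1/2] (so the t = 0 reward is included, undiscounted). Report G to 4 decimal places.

t=0: π = [0.2500, 0.1250, 0.1250, 0.5000], E[r] = 2.1250, γ^t·E[r] = 2.125000, running G = 2.125000
t=1: π = [0.3125, 0.1875, 0.3125, 0.1875], E[r] = 1.3750, γ^t·E[r] = 1.100000, running G = 3.225000
t=2: π = [0.2891, 0.2266, 0.2734, 0.2109], E[r] = 1.4375, γ^t·E[r] = 0.920000, running G = 4.145000
t=3: π = [0.2822, 0.2236, 0.2764, 0.2178], E[r] = 1.4414, γ^t·E[r] = 0.738000, running G = 4.883000
t=4: π = [0.2838, 0.2228, 0.2772, 0.2162], E[r] = 1.4390, γ^t·E[r] = 0.589400, running G = 5.472400
t=5: π = [0.2838, 0.2230, 0.2770, 0.2162], E[r] = 1.4391, γ^t·E[r] = 0.471580, running G = 5.943980
t=6: π = [0.2838, 0.2230, 0.2770, 0.2162], E[r] = 1.4392, γ^t·E[r] = 0.377278, running G = 6.321258
t=7: π = [0.2838, 0.2230, 0.2770, 0.2162], E[r] = 1.4392, γ^t·E[r] = 0.301820, running G = 6.623078

G = 6.6231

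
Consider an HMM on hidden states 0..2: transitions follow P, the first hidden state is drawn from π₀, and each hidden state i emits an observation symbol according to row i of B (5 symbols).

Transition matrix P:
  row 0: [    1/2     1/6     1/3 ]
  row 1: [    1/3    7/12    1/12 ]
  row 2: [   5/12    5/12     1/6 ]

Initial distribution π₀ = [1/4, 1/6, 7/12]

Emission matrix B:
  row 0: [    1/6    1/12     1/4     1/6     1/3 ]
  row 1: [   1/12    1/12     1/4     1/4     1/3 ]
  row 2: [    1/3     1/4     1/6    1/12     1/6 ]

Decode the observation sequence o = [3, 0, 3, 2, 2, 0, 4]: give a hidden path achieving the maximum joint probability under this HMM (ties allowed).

path = [0, 2, 1, 1, 1, 1, 1]

t=0: δ = [4.167e-02, 4.167e-02, 4.861e-02]  (obs o_0=3)
t=1: δ = [3.472e-03, 2.025e-03, 4.630e-03]  ψ = [0, 1, 0]  (obs o_1=0)
t=2: δ = [3.215e-04, 4.823e-04, 9.645e-05]  ψ = [2, 2, 0]  (obs o_2=3)
t=3: δ = [4.019e-05, 7.033e-05, 1.786e-05]  ψ = [0, 1, 0]  (obs o_3=2)
t=4: δ = [5.861e-06, 1.026e-05, 2.233e-06]  ψ = [1, 1, 0]  (obs o_4=2)
t=5: δ = [5.698e-07, 4.986e-07, 6.512e-07]  ψ = [1, 1, 0]  (obs o_5=0)
t=6: δ = [9.497e-08, 9.694e-08, 3.166e-08]  ψ = [0, 1, 0]  (obs o_6=4)
backtrack: best end state = 1; path = [0, 2, 1, 1, 1, 1, 1]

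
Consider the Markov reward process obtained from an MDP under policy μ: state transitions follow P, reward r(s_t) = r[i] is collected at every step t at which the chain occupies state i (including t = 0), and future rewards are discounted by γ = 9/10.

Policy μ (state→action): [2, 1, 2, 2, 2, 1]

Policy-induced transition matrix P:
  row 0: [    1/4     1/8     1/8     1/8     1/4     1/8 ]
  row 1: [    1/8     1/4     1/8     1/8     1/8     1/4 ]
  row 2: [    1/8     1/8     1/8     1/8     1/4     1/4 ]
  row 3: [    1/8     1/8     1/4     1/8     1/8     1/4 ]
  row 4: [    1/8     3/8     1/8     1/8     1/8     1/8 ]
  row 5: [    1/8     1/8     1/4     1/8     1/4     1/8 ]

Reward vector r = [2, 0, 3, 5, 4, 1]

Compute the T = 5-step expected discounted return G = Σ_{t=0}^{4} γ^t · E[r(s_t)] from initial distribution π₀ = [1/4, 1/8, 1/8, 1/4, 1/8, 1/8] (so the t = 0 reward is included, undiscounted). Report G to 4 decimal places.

t=0: π = [0.2500, 0.1250, 0.1250, 0.2500, 0.1250, 0.1250], E[r] = 2.7500, γ^t·E[r] = 2.750000, running G = 2.750000
t=1: π = [0.1563, 0.1719, 0.1719, 0.1250, 0.1875, 0.1875], E[r] = 2.3906, γ^t·E[r] = 2.151563, running G = 4.901563
t=2: π = [0.1445, 0.1934, 0.1641, 0.1250, 0.1895, 0.1836], E[r] = 2.3477, γ^t·E[r] = 1.901602, running G = 6.803164
t=3: π = [0.1431, 0.1965, 0.1636, 0.1250, 0.1865, 0.1853], E[r] = 2.3333, γ^t·E[r] = 1.700941, running G = 8.504105
t=4: π = [0.1429, 0.1962, 0.1638, 0.1250, 0.1865, 0.1856], E[r] = 2.3337, γ^t·E[r] = 1.531167, running G = 10.035272

G = 10.0353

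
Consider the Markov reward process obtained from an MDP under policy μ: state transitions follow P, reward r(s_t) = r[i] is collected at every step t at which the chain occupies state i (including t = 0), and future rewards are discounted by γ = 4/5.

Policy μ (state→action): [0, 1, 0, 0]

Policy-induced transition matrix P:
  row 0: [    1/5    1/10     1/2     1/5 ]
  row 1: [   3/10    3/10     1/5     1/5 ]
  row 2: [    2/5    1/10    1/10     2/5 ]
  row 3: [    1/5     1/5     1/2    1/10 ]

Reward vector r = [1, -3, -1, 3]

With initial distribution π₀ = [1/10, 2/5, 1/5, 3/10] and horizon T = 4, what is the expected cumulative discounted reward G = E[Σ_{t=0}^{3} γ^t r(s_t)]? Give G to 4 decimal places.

t=0: π = [0.1000, 0.4000, 0.2000, 0.3000], E[r] = -0.4000, γ^t·E[r] = -0.400000, running G = -0.400000
t=1: π = [0.2800, 0.2100, 0.3000, 0.2100], E[r] = -0.0200, γ^t·E[r] = -0.016000, running G = -0.416000
t=2: π = [0.2810, 0.1630, 0.3170, 0.2390], E[r] = 0.1920, γ^t·E[r] = 0.122880, running G = -0.293120
t=3: π = [0.2797, 0.1565, 0.3243, 0.2395], E[r] = 0.2044, γ^t·E[r] = 0.104653, running G = -0.188467

G = -0.1885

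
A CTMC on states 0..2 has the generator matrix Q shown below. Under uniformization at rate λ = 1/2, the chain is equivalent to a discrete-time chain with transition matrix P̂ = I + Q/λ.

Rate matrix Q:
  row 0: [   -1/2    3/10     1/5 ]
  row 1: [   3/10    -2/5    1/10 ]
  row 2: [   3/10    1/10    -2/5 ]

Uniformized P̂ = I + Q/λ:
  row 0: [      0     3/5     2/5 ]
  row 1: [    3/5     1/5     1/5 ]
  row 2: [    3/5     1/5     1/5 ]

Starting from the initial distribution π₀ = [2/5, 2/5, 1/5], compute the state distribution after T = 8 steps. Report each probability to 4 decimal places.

t=0: π = [0.4000, 0.4000, 0.2000]
t=1: π = [0.3600, 0.3600, 0.2800]
t=2: π = [0.3840, 0.3440, 0.2720]
t=3: π = [0.3696, 0.3536, 0.2768]
t=4: π = [0.3782, 0.3478, 0.2739]
t=5: π = [0.3731, 0.3513, 0.2756]
t=6: π = [0.3762, 0.3492, 0.2746]
t=7: π = [0.3743, 0.3505, 0.2752]
t=8: π = [0.3754, 0.3497, 0.2749]

π = [0.3754, 0.3497, 0.2749]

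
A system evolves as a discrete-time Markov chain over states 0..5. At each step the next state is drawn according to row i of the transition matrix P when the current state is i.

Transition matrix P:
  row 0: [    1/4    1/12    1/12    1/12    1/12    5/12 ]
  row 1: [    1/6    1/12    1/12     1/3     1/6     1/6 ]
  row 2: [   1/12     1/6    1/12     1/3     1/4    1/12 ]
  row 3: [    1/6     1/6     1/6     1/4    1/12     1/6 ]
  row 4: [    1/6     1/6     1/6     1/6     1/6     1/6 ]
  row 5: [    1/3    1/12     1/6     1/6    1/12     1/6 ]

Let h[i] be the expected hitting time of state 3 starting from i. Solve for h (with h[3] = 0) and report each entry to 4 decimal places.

h = [5.9032, 4.4957, 4.3640, 0.0000, 5.2340, 5.4070]

First-step conditioning: h[3] = 0; for i ≠ 3, h[i] = 1 + Σ_k P[i][k]·h[k].
  h[0] = 1 + 1/4·h[0] + 1/12·h[1] + 1/12·h[2] + 1/12·h[4] + 5/12·h[5]
  h[1] = 1 + 1/6·h[0] + 1/12·h[1] + 1/12·h[2] + 1/6·h[4] + 1/6·h[5]
  h[2] = 1 + 1/12·h[0] + 1/6·h[1] + 1/12·h[2] + 1/4·h[4] + 1/12·h[5]
  h[4] = 1 + 1/6·h[0] + 1/6·h[1] + 1/6·h[2] + 1/6·h[4] + 1/6·h[5]
  h[5] = 1 + 1/3·h[0] + 1/12·h[1] + 1/6·h[2] + 1/12·h[4] + 1/6·h[5]
Solving the 5×5 linear system over states ≠ 3 gives exactly h = [23843/4039, 2594/577, 2518/577, 0, 3020/577, 21839/4039] (h[3] = 0 is the target).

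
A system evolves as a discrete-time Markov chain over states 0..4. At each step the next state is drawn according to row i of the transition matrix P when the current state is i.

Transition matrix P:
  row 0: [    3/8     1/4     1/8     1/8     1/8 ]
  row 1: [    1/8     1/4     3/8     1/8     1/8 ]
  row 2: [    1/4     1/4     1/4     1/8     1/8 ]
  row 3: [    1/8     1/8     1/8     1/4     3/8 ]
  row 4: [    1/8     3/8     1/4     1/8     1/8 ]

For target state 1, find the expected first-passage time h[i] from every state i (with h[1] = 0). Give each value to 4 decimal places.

h = [3.9646, 0.0000, 3.9646, 4.3894, 3.4690]

First-step conditioning: h[1] = 0; for i ≠ 1, h[i] = 1 + Σ_k P[i][k]·h[k].
  h[0] = 1 + 3/8·h[0] + 1/8·h[2] + 1/8·h[3] + 1/8·h[4]
  h[2] = 1 + 1/4·h[0] + 1/4·h[2] + 1/8·h[3] + 1/8·h[4]
  h[3] = 1 + 1/8·h[0] + 1/8·h[2] + 1/4·h[3] + 3/8·h[4]
  h[4] = 1 + 1/8·h[0] + 1/4·h[2] + 1/8·h[3] + 1/8·h[4]
Solving the 4×4 linear system over states ≠ 1 gives exactly h = [448/113, 0, 448/113, 496/113, 392/113] (h[1] = 0 is the target).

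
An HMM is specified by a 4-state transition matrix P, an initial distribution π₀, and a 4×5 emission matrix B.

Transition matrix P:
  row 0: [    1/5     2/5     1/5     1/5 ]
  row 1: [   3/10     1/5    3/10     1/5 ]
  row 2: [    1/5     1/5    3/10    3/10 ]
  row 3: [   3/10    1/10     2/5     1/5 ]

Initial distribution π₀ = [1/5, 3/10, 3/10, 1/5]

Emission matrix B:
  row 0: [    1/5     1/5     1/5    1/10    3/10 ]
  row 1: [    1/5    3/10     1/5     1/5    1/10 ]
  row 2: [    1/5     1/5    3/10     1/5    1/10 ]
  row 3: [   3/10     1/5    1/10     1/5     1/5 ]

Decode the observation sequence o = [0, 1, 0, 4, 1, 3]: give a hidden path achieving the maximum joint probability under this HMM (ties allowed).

path = [3, 2, 3, 0, 1, 2]

t=0: δ = [4.000e-02, 6.000e-02, 6.000e-02, 6.000e-02]  (obs o_0=0)
t=1: δ = [3.600e-03, 4.800e-03, 4.800e-03, 3.600e-03]  ψ = [1, 0, 3, 2]  (obs o_1=1)
t=2: δ = [2.880e-04, 2.880e-04, 2.880e-04, 4.320e-04]  ψ = [1, 0, 1, 2]  (obs o_2=0)
t=3: δ = [3.888e-05, 1.152e-05, 1.728e-05, 1.728e-05]  ψ = [3, 0, 3, 2]  (obs o_3=4)
t=4: δ = [1.555e-06, 4.666e-06, 1.555e-06, 1.555e-06]  ψ = [0, 0, 0, 0]  (obs o_4=1)
t=5: δ = [1.400e-07, 1.866e-07, 2.799e-07, 1.866e-07]  ψ = [1, 1, 1, 1]  (obs o_5=3)
backtrack: best end state = 2; path = [3, 2, 3, 0, 1, 2]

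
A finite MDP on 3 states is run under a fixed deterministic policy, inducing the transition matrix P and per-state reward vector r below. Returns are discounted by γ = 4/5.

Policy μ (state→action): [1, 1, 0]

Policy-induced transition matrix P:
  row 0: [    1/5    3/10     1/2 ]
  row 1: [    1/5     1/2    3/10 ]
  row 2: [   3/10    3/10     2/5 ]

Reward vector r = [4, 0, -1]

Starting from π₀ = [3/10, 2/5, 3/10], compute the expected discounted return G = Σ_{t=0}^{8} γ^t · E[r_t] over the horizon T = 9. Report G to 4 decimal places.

G = 2.7624

t=0: π = [0.3000, 0.4000, 0.3000], E[r] = 0.9000, γ^t·E[r] = 0.900000, running G = 0.900000
t=1: π = [0.2300, 0.3800, 0.3900], E[r] = 0.5300, γ^t·E[r] = 0.424000, running G = 1.324000
t=2: π = [0.2390, 0.3760, 0.3850], E[r] = 0.5710, γ^t·E[r] = 0.365440, running G = 1.689440
t=3: π = [0.2385, 0.3752, 0.3863], E[r] = 0.5677, γ^t·E[r] = 0.290662, running G = 1.980102
t=4: π = [0.2386, 0.3750, 0.3863], E[r] = 0.5682, γ^t·E[r] = 0.232731, running G = 2.212833
t=5: π = [0.2386, 0.3750, 0.3864], E[r] = 0.5682, γ^t·E[r] = 0.186179, running G = 2.399012
t=6: π = [0.2386, 0.3750, 0.3864], E[r] = 0.5682, γ^t·E[r] = 0.148945, running G = 2.547957
t=7: π = [0.2386, 0.3750, 0.3864], E[r] = 0.5682, γ^t·E[r] = 0.119156, running G = 2.667114
t=8: π = [0.2386, 0.3750, 0.3864], E[r] = 0.5682, γ^t·E[r] = 0.095325, running G = 2.762439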